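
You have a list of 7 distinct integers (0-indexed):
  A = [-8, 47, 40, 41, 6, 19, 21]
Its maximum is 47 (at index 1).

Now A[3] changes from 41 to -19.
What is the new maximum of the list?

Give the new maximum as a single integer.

Old max = 47 (at index 1)
Change: A[3] 41 -> -19
Changed element was NOT the old max.
  New max = max(old_max, new_val) = max(47, -19) = 47

Answer: 47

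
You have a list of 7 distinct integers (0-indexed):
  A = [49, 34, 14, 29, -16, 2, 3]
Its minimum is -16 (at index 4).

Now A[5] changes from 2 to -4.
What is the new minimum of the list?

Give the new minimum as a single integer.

Answer: -16

Derivation:
Old min = -16 (at index 4)
Change: A[5] 2 -> -4
Changed element was NOT the old min.
  New min = min(old_min, new_val) = min(-16, -4) = -16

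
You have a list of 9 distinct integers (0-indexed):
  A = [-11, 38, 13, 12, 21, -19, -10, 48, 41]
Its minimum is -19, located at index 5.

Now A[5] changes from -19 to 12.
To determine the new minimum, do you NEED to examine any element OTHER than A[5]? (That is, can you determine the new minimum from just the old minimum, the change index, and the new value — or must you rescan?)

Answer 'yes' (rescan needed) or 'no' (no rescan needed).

Answer: yes

Derivation:
Old min = -19 at index 5
Change at index 5: -19 -> 12
Index 5 WAS the min and new value 12 > old min -19. Must rescan other elements to find the new min.
Needs rescan: yes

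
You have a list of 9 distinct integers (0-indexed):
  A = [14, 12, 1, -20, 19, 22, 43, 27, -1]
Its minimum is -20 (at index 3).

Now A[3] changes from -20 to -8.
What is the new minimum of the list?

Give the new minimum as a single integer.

Answer: -8

Derivation:
Old min = -20 (at index 3)
Change: A[3] -20 -> -8
Changed element WAS the min. Need to check: is -8 still <= all others?
  Min of remaining elements: -1
  New min = min(-8, -1) = -8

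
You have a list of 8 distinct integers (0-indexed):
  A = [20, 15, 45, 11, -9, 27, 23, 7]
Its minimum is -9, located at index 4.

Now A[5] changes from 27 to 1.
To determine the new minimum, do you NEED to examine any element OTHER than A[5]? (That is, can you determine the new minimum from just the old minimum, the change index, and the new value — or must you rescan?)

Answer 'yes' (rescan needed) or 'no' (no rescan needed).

Answer: no

Derivation:
Old min = -9 at index 4
Change at index 5: 27 -> 1
Index 5 was NOT the min. New min = min(-9, 1). No rescan of other elements needed.
Needs rescan: no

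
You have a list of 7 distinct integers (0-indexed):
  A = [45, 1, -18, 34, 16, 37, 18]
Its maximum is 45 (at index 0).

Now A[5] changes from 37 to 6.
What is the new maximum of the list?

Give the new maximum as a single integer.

Answer: 45

Derivation:
Old max = 45 (at index 0)
Change: A[5] 37 -> 6
Changed element was NOT the old max.
  New max = max(old_max, new_val) = max(45, 6) = 45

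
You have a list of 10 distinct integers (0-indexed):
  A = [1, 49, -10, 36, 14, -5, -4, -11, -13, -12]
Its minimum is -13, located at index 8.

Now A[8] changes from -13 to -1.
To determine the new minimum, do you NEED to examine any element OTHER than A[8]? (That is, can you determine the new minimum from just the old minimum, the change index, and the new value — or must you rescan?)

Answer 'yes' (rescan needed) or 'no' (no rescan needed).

Answer: yes

Derivation:
Old min = -13 at index 8
Change at index 8: -13 -> -1
Index 8 WAS the min and new value -1 > old min -13. Must rescan other elements to find the new min.
Needs rescan: yes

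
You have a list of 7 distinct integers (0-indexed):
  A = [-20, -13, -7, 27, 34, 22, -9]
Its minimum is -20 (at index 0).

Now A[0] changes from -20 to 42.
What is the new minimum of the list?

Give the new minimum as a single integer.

Old min = -20 (at index 0)
Change: A[0] -20 -> 42
Changed element WAS the min. Need to check: is 42 still <= all others?
  Min of remaining elements: -13
  New min = min(42, -13) = -13

Answer: -13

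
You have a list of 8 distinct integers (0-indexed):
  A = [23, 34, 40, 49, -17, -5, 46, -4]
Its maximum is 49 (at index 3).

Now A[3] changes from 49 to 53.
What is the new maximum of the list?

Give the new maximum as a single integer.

Answer: 53

Derivation:
Old max = 49 (at index 3)
Change: A[3] 49 -> 53
Changed element WAS the max -> may need rescan.
  Max of remaining elements: 46
  New max = max(53, 46) = 53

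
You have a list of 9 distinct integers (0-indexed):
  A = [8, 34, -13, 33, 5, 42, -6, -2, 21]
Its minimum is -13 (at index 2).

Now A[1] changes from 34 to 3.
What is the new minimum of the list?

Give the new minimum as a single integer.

Old min = -13 (at index 2)
Change: A[1] 34 -> 3
Changed element was NOT the old min.
  New min = min(old_min, new_val) = min(-13, 3) = -13

Answer: -13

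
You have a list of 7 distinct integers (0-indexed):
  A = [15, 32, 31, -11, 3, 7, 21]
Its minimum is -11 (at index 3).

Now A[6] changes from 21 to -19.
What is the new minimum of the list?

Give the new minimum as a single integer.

Old min = -11 (at index 3)
Change: A[6] 21 -> -19
Changed element was NOT the old min.
  New min = min(old_min, new_val) = min(-11, -19) = -19

Answer: -19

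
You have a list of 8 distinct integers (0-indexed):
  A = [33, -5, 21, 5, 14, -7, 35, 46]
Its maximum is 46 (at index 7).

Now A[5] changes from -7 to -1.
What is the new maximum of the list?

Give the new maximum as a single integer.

Old max = 46 (at index 7)
Change: A[5] -7 -> -1
Changed element was NOT the old max.
  New max = max(old_max, new_val) = max(46, -1) = 46

Answer: 46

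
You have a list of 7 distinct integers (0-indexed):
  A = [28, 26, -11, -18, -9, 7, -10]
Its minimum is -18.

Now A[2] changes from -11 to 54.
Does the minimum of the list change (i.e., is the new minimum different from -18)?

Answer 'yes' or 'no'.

Answer: no

Derivation:
Old min = -18
Change: A[2] -11 -> 54
Changed element was NOT the min; min changes only if 54 < -18.
New min = -18; changed? no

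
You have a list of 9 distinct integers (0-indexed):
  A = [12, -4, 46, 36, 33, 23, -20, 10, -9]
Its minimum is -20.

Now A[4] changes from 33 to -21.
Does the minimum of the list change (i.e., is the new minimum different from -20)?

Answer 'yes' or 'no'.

Old min = -20
Change: A[4] 33 -> -21
Changed element was NOT the min; min changes only if -21 < -20.
New min = -21; changed? yes

Answer: yes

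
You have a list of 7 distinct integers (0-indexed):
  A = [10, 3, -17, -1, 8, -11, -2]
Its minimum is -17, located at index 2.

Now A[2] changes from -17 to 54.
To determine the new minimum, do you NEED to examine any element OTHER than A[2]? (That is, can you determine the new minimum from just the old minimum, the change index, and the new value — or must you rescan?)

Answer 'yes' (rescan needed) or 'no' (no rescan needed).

Old min = -17 at index 2
Change at index 2: -17 -> 54
Index 2 WAS the min and new value 54 > old min -17. Must rescan other elements to find the new min.
Needs rescan: yes

Answer: yes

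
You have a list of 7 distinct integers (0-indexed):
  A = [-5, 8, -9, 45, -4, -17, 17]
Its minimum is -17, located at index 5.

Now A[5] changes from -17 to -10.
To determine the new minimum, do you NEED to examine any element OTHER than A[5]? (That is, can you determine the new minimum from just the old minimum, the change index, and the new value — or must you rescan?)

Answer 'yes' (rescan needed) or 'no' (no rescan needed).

Answer: yes

Derivation:
Old min = -17 at index 5
Change at index 5: -17 -> -10
Index 5 WAS the min and new value -10 > old min -17. Must rescan other elements to find the new min.
Needs rescan: yes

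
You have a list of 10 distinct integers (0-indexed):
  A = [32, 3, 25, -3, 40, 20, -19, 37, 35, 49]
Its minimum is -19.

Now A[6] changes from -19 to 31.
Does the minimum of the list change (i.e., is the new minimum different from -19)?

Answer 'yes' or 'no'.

Answer: yes

Derivation:
Old min = -19
Change: A[6] -19 -> 31
Changed element was the min; new min must be rechecked.
New min = -3; changed? yes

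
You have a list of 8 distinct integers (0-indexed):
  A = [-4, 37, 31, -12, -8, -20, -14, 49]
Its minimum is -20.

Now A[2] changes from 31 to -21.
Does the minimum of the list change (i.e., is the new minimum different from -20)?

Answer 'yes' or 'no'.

Old min = -20
Change: A[2] 31 -> -21
Changed element was NOT the min; min changes only if -21 < -20.
New min = -21; changed? yes

Answer: yes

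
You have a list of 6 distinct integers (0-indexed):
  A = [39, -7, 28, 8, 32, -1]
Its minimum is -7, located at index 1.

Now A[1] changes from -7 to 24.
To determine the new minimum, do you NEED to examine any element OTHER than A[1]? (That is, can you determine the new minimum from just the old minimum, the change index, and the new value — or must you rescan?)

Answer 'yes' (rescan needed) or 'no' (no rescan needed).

Old min = -7 at index 1
Change at index 1: -7 -> 24
Index 1 WAS the min and new value 24 > old min -7. Must rescan other elements to find the new min.
Needs rescan: yes

Answer: yes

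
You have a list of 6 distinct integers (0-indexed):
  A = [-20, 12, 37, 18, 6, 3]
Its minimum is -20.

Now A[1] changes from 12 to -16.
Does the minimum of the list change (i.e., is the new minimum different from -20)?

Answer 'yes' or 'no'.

Old min = -20
Change: A[1] 12 -> -16
Changed element was NOT the min; min changes only if -16 < -20.
New min = -20; changed? no

Answer: no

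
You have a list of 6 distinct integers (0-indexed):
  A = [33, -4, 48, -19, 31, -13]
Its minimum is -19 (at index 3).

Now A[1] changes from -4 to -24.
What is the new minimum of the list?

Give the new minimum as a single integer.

Old min = -19 (at index 3)
Change: A[1] -4 -> -24
Changed element was NOT the old min.
  New min = min(old_min, new_val) = min(-19, -24) = -24

Answer: -24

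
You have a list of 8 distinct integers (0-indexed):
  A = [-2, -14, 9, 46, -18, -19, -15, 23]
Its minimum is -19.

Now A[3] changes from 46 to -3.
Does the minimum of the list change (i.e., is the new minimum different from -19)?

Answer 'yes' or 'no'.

Old min = -19
Change: A[3] 46 -> -3
Changed element was NOT the min; min changes only if -3 < -19.
New min = -19; changed? no

Answer: no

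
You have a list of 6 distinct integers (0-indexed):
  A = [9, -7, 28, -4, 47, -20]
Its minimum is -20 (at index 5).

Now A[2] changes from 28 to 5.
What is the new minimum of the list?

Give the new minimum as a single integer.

Old min = -20 (at index 5)
Change: A[2] 28 -> 5
Changed element was NOT the old min.
  New min = min(old_min, new_val) = min(-20, 5) = -20

Answer: -20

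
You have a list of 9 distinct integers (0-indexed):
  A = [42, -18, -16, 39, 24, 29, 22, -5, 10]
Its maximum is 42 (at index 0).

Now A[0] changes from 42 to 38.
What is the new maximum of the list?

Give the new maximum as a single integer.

Old max = 42 (at index 0)
Change: A[0] 42 -> 38
Changed element WAS the max -> may need rescan.
  Max of remaining elements: 39
  New max = max(38, 39) = 39

Answer: 39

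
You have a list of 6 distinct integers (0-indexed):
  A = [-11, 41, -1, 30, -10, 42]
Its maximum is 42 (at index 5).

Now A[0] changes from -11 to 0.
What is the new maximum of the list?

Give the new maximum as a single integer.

Answer: 42

Derivation:
Old max = 42 (at index 5)
Change: A[0] -11 -> 0
Changed element was NOT the old max.
  New max = max(old_max, new_val) = max(42, 0) = 42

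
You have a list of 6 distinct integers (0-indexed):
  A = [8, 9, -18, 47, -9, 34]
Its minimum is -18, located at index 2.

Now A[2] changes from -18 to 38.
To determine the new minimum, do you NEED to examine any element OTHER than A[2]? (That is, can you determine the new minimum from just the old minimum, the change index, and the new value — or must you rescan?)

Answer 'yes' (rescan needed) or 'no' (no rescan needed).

Old min = -18 at index 2
Change at index 2: -18 -> 38
Index 2 WAS the min and new value 38 > old min -18. Must rescan other elements to find the new min.
Needs rescan: yes

Answer: yes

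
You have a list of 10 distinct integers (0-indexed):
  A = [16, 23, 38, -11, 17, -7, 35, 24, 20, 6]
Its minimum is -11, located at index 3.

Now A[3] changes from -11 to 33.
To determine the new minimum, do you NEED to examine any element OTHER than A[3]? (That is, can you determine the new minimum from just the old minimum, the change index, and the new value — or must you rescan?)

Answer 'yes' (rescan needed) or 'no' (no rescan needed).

Old min = -11 at index 3
Change at index 3: -11 -> 33
Index 3 WAS the min and new value 33 > old min -11. Must rescan other elements to find the new min.
Needs rescan: yes

Answer: yes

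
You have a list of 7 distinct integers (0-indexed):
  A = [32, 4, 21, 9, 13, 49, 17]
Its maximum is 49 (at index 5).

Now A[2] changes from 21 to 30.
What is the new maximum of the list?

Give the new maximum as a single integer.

Old max = 49 (at index 5)
Change: A[2] 21 -> 30
Changed element was NOT the old max.
  New max = max(old_max, new_val) = max(49, 30) = 49

Answer: 49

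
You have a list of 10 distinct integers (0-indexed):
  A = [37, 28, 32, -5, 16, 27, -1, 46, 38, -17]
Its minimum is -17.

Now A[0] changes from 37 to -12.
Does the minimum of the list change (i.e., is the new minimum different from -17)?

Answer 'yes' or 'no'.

Old min = -17
Change: A[0] 37 -> -12
Changed element was NOT the min; min changes only if -12 < -17.
New min = -17; changed? no

Answer: no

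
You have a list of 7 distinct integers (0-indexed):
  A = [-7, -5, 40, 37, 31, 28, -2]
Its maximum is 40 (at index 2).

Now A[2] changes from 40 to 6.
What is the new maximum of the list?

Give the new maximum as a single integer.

Answer: 37

Derivation:
Old max = 40 (at index 2)
Change: A[2] 40 -> 6
Changed element WAS the max -> may need rescan.
  Max of remaining elements: 37
  New max = max(6, 37) = 37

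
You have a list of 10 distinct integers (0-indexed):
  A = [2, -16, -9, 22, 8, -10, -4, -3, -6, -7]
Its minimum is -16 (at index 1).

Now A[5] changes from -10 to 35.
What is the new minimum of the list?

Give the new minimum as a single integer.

Answer: -16

Derivation:
Old min = -16 (at index 1)
Change: A[5] -10 -> 35
Changed element was NOT the old min.
  New min = min(old_min, new_val) = min(-16, 35) = -16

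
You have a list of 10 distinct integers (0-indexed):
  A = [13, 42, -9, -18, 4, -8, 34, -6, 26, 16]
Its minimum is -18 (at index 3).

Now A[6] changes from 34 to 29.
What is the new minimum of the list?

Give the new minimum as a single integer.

Old min = -18 (at index 3)
Change: A[6] 34 -> 29
Changed element was NOT the old min.
  New min = min(old_min, new_val) = min(-18, 29) = -18

Answer: -18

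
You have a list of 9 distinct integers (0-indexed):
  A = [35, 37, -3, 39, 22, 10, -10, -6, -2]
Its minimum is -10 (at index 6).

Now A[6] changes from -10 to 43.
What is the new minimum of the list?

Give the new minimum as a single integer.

Old min = -10 (at index 6)
Change: A[6] -10 -> 43
Changed element WAS the min. Need to check: is 43 still <= all others?
  Min of remaining elements: -6
  New min = min(43, -6) = -6

Answer: -6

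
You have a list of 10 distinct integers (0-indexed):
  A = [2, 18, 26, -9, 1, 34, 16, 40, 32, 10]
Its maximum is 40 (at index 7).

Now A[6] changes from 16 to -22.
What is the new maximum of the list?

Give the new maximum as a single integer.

Answer: 40

Derivation:
Old max = 40 (at index 7)
Change: A[6] 16 -> -22
Changed element was NOT the old max.
  New max = max(old_max, new_val) = max(40, -22) = 40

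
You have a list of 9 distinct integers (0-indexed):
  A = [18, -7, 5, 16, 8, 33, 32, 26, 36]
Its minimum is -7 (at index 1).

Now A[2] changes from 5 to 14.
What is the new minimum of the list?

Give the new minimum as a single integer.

Answer: -7

Derivation:
Old min = -7 (at index 1)
Change: A[2] 5 -> 14
Changed element was NOT the old min.
  New min = min(old_min, new_val) = min(-7, 14) = -7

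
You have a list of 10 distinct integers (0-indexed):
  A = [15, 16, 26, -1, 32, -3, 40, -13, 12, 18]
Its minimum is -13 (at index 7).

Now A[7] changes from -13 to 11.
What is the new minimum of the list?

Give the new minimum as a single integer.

Old min = -13 (at index 7)
Change: A[7] -13 -> 11
Changed element WAS the min. Need to check: is 11 still <= all others?
  Min of remaining elements: -3
  New min = min(11, -3) = -3

Answer: -3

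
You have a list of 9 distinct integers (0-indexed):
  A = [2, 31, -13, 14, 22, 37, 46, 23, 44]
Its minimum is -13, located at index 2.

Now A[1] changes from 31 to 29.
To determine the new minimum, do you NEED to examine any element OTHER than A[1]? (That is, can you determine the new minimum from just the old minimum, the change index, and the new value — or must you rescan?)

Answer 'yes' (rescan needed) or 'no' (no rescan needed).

Old min = -13 at index 2
Change at index 1: 31 -> 29
Index 1 was NOT the min. New min = min(-13, 29). No rescan of other elements needed.
Needs rescan: no

Answer: no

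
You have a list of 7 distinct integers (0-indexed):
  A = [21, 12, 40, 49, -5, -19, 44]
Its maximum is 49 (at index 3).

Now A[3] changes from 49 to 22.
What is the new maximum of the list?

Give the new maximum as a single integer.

Answer: 44

Derivation:
Old max = 49 (at index 3)
Change: A[3] 49 -> 22
Changed element WAS the max -> may need rescan.
  Max of remaining elements: 44
  New max = max(22, 44) = 44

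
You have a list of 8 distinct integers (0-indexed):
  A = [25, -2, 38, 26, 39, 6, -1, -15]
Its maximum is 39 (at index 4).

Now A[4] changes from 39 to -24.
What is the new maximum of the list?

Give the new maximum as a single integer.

Answer: 38

Derivation:
Old max = 39 (at index 4)
Change: A[4] 39 -> -24
Changed element WAS the max -> may need rescan.
  Max of remaining elements: 38
  New max = max(-24, 38) = 38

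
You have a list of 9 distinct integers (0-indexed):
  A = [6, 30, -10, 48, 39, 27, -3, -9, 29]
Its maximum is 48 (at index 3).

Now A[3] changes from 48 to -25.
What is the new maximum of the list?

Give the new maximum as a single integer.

Answer: 39

Derivation:
Old max = 48 (at index 3)
Change: A[3] 48 -> -25
Changed element WAS the max -> may need rescan.
  Max of remaining elements: 39
  New max = max(-25, 39) = 39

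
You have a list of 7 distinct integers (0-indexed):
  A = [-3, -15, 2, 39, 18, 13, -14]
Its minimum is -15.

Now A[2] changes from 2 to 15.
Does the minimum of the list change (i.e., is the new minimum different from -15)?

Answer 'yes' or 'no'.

Answer: no

Derivation:
Old min = -15
Change: A[2] 2 -> 15
Changed element was NOT the min; min changes only if 15 < -15.
New min = -15; changed? no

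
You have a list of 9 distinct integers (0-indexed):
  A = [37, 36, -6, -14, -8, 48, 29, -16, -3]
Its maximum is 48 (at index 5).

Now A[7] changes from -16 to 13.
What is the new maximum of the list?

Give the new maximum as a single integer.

Old max = 48 (at index 5)
Change: A[7] -16 -> 13
Changed element was NOT the old max.
  New max = max(old_max, new_val) = max(48, 13) = 48

Answer: 48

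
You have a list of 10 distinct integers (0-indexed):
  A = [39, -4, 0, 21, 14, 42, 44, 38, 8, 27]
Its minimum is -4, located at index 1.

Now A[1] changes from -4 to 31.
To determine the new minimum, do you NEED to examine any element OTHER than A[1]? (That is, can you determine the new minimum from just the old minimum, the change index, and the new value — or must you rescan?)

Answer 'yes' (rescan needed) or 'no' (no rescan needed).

Answer: yes

Derivation:
Old min = -4 at index 1
Change at index 1: -4 -> 31
Index 1 WAS the min and new value 31 > old min -4. Must rescan other elements to find the new min.
Needs rescan: yes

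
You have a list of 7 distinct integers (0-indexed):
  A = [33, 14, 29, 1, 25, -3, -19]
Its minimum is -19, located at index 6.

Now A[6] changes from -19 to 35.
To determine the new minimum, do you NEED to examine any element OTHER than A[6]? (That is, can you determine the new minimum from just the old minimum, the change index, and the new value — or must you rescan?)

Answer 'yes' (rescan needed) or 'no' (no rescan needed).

Answer: yes

Derivation:
Old min = -19 at index 6
Change at index 6: -19 -> 35
Index 6 WAS the min and new value 35 > old min -19. Must rescan other elements to find the new min.
Needs rescan: yes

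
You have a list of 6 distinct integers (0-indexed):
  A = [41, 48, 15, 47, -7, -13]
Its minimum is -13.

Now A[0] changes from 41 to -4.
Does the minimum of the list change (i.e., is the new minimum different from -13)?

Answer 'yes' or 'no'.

Old min = -13
Change: A[0] 41 -> -4
Changed element was NOT the min; min changes only if -4 < -13.
New min = -13; changed? no

Answer: no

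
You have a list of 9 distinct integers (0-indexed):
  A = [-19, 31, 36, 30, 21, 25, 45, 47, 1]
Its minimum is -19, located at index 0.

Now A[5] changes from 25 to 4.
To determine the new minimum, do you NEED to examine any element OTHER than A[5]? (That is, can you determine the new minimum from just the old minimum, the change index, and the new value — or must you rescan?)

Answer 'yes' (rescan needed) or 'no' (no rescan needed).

Answer: no

Derivation:
Old min = -19 at index 0
Change at index 5: 25 -> 4
Index 5 was NOT the min. New min = min(-19, 4). No rescan of other elements needed.
Needs rescan: no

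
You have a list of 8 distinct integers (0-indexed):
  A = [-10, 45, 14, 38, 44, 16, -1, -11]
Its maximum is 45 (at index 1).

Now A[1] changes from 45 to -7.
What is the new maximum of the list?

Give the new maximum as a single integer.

Old max = 45 (at index 1)
Change: A[1] 45 -> -7
Changed element WAS the max -> may need rescan.
  Max of remaining elements: 44
  New max = max(-7, 44) = 44

Answer: 44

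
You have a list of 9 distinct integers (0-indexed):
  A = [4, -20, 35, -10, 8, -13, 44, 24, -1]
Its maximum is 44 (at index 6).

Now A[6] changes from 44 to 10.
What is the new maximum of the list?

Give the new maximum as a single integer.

Answer: 35

Derivation:
Old max = 44 (at index 6)
Change: A[6] 44 -> 10
Changed element WAS the max -> may need rescan.
  Max of remaining elements: 35
  New max = max(10, 35) = 35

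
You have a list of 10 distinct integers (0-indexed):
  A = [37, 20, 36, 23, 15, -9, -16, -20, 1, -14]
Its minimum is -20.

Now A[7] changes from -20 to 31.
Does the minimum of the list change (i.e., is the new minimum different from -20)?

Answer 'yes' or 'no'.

Answer: yes

Derivation:
Old min = -20
Change: A[7] -20 -> 31
Changed element was the min; new min must be rechecked.
New min = -16; changed? yes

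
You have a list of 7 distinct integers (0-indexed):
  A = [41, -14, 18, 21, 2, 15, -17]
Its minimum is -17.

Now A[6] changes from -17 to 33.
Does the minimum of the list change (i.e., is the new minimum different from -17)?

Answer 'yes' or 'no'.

Old min = -17
Change: A[6] -17 -> 33
Changed element was the min; new min must be rechecked.
New min = -14; changed? yes

Answer: yes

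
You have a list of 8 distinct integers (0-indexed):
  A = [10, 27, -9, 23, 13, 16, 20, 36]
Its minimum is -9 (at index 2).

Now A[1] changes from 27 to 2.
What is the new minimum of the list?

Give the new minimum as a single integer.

Answer: -9

Derivation:
Old min = -9 (at index 2)
Change: A[1] 27 -> 2
Changed element was NOT the old min.
  New min = min(old_min, new_val) = min(-9, 2) = -9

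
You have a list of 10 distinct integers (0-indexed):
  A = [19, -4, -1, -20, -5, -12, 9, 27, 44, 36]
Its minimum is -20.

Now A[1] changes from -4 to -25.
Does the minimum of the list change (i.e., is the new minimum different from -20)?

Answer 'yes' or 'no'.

Answer: yes

Derivation:
Old min = -20
Change: A[1] -4 -> -25
Changed element was NOT the min; min changes only if -25 < -20.
New min = -25; changed? yes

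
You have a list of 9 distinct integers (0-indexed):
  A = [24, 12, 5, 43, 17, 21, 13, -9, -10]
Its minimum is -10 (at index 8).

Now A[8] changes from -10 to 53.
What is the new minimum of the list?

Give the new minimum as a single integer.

Answer: -9

Derivation:
Old min = -10 (at index 8)
Change: A[8] -10 -> 53
Changed element WAS the min. Need to check: is 53 still <= all others?
  Min of remaining elements: -9
  New min = min(53, -9) = -9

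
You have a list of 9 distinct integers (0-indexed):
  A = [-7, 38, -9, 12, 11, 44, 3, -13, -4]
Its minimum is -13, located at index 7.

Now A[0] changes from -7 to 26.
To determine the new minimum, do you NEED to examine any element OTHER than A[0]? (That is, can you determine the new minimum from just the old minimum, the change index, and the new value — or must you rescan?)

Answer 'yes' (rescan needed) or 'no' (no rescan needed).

Old min = -13 at index 7
Change at index 0: -7 -> 26
Index 0 was NOT the min. New min = min(-13, 26). No rescan of other elements needed.
Needs rescan: no

Answer: no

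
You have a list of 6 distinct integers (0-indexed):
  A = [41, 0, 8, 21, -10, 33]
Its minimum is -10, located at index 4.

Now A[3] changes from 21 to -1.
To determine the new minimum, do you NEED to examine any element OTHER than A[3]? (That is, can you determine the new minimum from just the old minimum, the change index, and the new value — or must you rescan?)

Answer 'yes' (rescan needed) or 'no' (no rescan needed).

Answer: no

Derivation:
Old min = -10 at index 4
Change at index 3: 21 -> -1
Index 3 was NOT the min. New min = min(-10, -1). No rescan of other elements needed.
Needs rescan: no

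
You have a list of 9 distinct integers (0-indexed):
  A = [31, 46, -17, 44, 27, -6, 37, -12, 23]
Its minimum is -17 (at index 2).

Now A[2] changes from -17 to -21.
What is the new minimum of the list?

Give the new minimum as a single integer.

Old min = -17 (at index 2)
Change: A[2] -17 -> -21
Changed element WAS the min. Need to check: is -21 still <= all others?
  Min of remaining elements: -12
  New min = min(-21, -12) = -21

Answer: -21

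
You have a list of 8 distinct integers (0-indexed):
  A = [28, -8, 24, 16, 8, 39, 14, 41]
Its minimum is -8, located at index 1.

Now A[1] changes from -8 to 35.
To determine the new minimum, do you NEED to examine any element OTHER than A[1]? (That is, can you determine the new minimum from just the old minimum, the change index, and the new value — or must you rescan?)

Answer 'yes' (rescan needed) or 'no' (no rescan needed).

Old min = -8 at index 1
Change at index 1: -8 -> 35
Index 1 WAS the min and new value 35 > old min -8. Must rescan other elements to find the new min.
Needs rescan: yes

Answer: yes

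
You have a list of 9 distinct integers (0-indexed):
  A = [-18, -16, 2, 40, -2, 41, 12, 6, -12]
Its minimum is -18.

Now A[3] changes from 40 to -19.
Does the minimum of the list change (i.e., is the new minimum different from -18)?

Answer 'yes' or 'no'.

Old min = -18
Change: A[3] 40 -> -19
Changed element was NOT the min; min changes only if -19 < -18.
New min = -19; changed? yes

Answer: yes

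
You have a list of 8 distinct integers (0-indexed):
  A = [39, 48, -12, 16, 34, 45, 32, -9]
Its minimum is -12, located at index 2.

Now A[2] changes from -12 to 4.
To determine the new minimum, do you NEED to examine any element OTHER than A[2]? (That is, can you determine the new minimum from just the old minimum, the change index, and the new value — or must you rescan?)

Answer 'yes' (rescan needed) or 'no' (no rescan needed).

Answer: yes

Derivation:
Old min = -12 at index 2
Change at index 2: -12 -> 4
Index 2 WAS the min and new value 4 > old min -12. Must rescan other elements to find the new min.
Needs rescan: yes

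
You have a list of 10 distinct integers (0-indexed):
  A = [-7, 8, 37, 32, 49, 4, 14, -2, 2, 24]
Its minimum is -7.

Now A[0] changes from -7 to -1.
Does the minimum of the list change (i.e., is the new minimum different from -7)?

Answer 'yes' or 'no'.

Old min = -7
Change: A[0] -7 -> -1
Changed element was the min; new min must be rechecked.
New min = -2; changed? yes

Answer: yes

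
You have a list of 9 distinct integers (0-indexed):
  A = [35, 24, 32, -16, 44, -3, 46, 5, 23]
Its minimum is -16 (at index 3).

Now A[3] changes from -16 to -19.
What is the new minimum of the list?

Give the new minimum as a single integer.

Old min = -16 (at index 3)
Change: A[3] -16 -> -19
Changed element WAS the min. Need to check: is -19 still <= all others?
  Min of remaining elements: -3
  New min = min(-19, -3) = -19

Answer: -19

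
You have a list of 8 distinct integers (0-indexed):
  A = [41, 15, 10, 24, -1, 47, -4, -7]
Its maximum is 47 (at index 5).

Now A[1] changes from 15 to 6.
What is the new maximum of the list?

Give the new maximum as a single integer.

Answer: 47

Derivation:
Old max = 47 (at index 5)
Change: A[1] 15 -> 6
Changed element was NOT the old max.
  New max = max(old_max, new_val) = max(47, 6) = 47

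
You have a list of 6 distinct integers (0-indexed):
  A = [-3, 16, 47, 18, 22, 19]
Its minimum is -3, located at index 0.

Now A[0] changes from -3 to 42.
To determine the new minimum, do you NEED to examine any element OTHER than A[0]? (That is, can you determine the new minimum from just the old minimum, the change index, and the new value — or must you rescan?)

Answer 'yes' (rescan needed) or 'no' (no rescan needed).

Old min = -3 at index 0
Change at index 0: -3 -> 42
Index 0 WAS the min and new value 42 > old min -3. Must rescan other elements to find the new min.
Needs rescan: yes

Answer: yes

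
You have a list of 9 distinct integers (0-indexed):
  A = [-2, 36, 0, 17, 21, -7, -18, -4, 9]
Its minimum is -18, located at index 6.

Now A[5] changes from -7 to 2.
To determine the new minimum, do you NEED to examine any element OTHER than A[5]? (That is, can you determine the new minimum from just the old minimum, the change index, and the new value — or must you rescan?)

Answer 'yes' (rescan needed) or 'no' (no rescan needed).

Old min = -18 at index 6
Change at index 5: -7 -> 2
Index 5 was NOT the min. New min = min(-18, 2). No rescan of other elements needed.
Needs rescan: no

Answer: no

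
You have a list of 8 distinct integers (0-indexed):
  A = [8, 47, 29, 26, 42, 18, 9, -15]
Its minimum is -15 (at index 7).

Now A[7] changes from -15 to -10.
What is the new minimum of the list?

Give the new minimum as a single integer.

Answer: -10

Derivation:
Old min = -15 (at index 7)
Change: A[7] -15 -> -10
Changed element WAS the min. Need to check: is -10 still <= all others?
  Min of remaining elements: 8
  New min = min(-10, 8) = -10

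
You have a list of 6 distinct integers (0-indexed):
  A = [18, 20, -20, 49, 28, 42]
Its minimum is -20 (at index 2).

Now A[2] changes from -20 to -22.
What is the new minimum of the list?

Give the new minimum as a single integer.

Answer: -22

Derivation:
Old min = -20 (at index 2)
Change: A[2] -20 -> -22
Changed element WAS the min. Need to check: is -22 still <= all others?
  Min of remaining elements: 18
  New min = min(-22, 18) = -22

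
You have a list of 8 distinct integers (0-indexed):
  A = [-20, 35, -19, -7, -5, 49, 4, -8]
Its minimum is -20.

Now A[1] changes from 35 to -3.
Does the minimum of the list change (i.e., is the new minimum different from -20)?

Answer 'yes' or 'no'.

Old min = -20
Change: A[1] 35 -> -3
Changed element was NOT the min; min changes only if -3 < -20.
New min = -20; changed? no

Answer: no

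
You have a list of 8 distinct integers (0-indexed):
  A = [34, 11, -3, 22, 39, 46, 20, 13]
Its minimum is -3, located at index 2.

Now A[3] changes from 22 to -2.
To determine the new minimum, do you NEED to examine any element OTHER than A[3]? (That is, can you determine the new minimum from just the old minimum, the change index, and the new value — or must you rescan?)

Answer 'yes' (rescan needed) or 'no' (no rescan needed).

Answer: no

Derivation:
Old min = -3 at index 2
Change at index 3: 22 -> -2
Index 3 was NOT the min. New min = min(-3, -2). No rescan of other elements needed.
Needs rescan: no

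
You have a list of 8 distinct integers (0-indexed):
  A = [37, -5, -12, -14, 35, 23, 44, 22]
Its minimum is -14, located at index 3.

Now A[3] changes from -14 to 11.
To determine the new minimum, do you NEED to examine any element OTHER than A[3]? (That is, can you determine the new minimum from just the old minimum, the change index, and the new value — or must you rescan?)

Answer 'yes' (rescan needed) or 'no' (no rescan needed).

Answer: yes

Derivation:
Old min = -14 at index 3
Change at index 3: -14 -> 11
Index 3 WAS the min and new value 11 > old min -14. Must rescan other elements to find the new min.
Needs rescan: yes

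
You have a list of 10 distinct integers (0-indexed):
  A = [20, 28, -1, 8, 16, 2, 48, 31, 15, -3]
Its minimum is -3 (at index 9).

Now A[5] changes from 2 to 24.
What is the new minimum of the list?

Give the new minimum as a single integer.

Answer: -3

Derivation:
Old min = -3 (at index 9)
Change: A[5] 2 -> 24
Changed element was NOT the old min.
  New min = min(old_min, new_val) = min(-3, 24) = -3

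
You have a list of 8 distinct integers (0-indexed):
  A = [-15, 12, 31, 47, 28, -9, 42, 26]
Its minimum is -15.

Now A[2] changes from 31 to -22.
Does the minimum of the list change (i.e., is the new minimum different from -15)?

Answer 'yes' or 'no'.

Answer: yes

Derivation:
Old min = -15
Change: A[2] 31 -> -22
Changed element was NOT the min; min changes only if -22 < -15.
New min = -22; changed? yes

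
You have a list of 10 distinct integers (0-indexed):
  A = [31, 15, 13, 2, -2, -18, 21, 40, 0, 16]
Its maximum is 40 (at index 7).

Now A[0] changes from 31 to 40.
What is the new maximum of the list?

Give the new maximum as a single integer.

Answer: 40

Derivation:
Old max = 40 (at index 7)
Change: A[0] 31 -> 40
Changed element was NOT the old max.
  New max = max(old_max, new_val) = max(40, 40) = 40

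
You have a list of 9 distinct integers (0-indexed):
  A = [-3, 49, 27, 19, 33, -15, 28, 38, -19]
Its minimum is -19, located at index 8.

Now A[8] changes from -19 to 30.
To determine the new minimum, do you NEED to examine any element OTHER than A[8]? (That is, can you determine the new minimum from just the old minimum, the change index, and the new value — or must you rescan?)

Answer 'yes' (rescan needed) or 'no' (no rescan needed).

Answer: yes

Derivation:
Old min = -19 at index 8
Change at index 8: -19 -> 30
Index 8 WAS the min and new value 30 > old min -19. Must rescan other elements to find the new min.
Needs rescan: yes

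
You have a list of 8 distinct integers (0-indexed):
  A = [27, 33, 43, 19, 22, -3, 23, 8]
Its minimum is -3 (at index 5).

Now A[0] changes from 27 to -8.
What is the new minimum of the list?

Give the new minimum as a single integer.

Answer: -8

Derivation:
Old min = -3 (at index 5)
Change: A[0] 27 -> -8
Changed element was NOT the old min.
  New min = min(old_min, new_val) = min(-3, -8) = -8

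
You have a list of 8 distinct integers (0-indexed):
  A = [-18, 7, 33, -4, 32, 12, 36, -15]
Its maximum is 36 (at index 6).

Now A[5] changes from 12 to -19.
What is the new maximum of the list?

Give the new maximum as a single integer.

Answer: 36

Derivation:
Old max = 36 (at index 6)
Change: A[5] 12 -> -19
Changed element was NOT the old max.
  New max = max(old_max, new_val) = max(36, -19) = 36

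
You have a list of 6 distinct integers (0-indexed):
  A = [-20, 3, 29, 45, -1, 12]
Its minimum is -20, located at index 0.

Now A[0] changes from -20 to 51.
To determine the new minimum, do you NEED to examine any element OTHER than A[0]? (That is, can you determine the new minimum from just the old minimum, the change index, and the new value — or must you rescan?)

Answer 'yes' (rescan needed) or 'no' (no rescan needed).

Answer: yes

Derivation:
Old min = -20 at index 0
Change at index 0: -20 -> 51
Index 0 WAS the min and new value 51 > old min -20. Must rescan other elements to find the new min.
Needs rescan: yes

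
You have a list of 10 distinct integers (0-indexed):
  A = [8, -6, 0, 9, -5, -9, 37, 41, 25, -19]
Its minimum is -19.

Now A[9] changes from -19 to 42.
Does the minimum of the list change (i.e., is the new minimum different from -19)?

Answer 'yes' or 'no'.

Answer: yes

Derivation:
Old min = -19
Change: A[9] -19 -> 42
Changed element was the min; new min must be rechecked.
New min = -9; changed? yes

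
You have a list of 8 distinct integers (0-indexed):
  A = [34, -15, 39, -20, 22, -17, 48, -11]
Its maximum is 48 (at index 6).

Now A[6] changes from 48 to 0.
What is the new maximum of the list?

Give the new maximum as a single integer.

Answer: 39

Derivation:
Old max = 48 (at index 6)
Change: A[6] 48 -> 0
Changed element WAS the max -> may need rescan.
  Max of remaining elements: 39
  New max = max(0, 39) = 39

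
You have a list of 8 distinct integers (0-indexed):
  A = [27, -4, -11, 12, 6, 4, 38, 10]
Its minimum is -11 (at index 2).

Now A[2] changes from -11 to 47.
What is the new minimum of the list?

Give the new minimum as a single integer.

Answer: -4

Derivation:
Old min = -11 (at index 2)
Change: A[2] -11 -> 47
Changed element WAS the min. Need to check: is 47 still <= all others?
  Min of remaining elements: -4
  New min = min(47, -4) = -4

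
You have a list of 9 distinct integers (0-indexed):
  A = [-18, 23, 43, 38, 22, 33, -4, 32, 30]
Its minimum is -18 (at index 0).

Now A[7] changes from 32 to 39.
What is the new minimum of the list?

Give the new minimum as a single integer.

Answer: -18

Derivation:
Old min = -18 (at index 0)
Change: A[7] 32 -> 39
Changed element was NOT the old min.
  New min = min(old_min, new_val) = min(-18, 39) = -18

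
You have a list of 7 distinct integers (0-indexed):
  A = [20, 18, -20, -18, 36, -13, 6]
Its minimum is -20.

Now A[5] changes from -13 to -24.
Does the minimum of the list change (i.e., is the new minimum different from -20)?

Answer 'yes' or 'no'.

Old min = -20
Change: A[5] -13 -> -24
Changed element was NOT the min; min changes only if -24 < -20.
New min = -24; changed? yes

Answer: yes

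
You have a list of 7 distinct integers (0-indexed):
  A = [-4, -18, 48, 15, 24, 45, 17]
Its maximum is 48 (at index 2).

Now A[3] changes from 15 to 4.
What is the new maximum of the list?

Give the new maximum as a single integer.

Old max = 48 (at index 2)
Change: A[3] 15 -> 4
Changed element was NOT the old max.
  New max = max(old_max, new_val) = max(48, 4) = 48

Answer: 48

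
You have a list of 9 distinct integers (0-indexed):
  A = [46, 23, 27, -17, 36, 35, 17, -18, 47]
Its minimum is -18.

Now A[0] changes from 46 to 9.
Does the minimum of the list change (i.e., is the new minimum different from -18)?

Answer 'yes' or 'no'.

Answer: no

Derivation:
Old min = -18
Change: A[0] 46 -> 9
Changed element was NOT the min; min changes only if 9 < -18.
New min = -18; changed? no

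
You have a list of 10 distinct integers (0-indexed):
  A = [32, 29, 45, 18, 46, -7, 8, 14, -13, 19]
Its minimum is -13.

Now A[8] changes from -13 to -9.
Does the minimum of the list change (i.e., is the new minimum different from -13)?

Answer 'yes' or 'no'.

Answer: yes

Derivation:
Old min = -13
Change: A[8] -13 -> -9
Changed element was the min; new min must be rechecked.
New min = -9; changed? yes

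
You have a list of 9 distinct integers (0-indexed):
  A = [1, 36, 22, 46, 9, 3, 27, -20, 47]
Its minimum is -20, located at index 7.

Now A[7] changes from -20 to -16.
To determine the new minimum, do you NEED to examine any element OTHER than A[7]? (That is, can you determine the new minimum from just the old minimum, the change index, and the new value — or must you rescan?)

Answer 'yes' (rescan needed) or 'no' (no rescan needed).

Answer: yes

Derivation:
Old min = -20 at index 7
Change at index 7: -20 -> -16
Index 7 WAS the min and new value -16 > old min -20. Must rescan other elements to find the new min.
Needs rescan: yes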